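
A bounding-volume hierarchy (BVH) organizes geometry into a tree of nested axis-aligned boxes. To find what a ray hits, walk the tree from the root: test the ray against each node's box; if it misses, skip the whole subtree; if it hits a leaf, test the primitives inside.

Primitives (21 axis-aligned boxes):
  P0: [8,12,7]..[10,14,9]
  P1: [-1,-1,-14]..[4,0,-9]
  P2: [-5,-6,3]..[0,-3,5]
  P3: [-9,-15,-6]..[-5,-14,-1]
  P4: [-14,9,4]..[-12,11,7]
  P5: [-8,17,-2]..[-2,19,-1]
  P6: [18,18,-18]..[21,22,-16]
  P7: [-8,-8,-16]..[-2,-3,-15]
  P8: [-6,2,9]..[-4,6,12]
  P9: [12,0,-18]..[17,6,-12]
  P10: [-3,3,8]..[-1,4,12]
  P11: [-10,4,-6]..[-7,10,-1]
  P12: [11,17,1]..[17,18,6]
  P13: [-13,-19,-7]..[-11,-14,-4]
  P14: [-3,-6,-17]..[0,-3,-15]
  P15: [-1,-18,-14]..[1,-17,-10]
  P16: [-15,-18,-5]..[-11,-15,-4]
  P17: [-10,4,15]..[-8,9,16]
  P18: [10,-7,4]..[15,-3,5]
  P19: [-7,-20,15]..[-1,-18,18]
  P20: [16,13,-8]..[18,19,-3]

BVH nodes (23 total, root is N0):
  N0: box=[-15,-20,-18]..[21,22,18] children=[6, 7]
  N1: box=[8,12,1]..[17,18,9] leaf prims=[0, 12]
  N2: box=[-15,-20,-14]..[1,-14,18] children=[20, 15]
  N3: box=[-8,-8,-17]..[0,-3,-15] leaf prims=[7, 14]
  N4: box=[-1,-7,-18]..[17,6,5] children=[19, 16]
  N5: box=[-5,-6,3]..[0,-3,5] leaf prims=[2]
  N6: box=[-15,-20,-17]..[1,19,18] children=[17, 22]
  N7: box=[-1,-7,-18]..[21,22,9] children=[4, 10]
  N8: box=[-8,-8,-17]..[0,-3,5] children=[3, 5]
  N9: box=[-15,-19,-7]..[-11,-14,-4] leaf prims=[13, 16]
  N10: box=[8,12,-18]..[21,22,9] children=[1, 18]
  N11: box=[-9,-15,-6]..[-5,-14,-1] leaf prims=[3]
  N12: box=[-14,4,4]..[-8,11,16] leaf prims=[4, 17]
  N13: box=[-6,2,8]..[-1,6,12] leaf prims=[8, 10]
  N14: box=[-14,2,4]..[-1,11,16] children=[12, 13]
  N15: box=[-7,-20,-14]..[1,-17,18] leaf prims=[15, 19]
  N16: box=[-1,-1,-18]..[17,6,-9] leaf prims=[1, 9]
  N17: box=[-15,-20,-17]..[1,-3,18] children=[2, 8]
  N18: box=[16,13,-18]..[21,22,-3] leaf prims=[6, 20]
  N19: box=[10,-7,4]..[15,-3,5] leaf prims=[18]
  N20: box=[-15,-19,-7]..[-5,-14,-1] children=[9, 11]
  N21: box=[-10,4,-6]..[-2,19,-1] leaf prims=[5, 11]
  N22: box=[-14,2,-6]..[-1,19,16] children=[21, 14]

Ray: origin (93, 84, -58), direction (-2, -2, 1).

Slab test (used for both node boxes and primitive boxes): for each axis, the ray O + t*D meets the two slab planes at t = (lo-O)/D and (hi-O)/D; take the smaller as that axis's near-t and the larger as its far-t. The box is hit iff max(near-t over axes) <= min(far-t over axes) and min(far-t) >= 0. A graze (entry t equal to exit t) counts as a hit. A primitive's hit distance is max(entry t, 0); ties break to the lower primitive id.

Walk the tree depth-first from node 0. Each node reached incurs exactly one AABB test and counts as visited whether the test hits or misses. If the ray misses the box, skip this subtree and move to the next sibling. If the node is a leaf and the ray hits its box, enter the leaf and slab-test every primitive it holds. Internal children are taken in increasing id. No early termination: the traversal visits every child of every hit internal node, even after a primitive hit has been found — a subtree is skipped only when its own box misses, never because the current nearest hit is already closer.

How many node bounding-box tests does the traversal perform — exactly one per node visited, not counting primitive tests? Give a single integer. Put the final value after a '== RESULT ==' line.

Trace the traversal:
N0 x:[36,54] y:[31,52] z:[40,76] -> hit [40,52], descend [6, 7]
  N6 x:[46,54] y:[65/2,52] z:[41,76] -> hit [46,52], descend [17, 22]
    N17 x:[46,54] y:[87/2,52] z:[41,76] -> hit [46,52], descend [2, 8]
      N2 x:[46,54] y:[49,52] z:[44,76] -> hit [49,52], descend [15, 20]
        N15 x:[46,50] y:[101/2,52] z:[44,76] -> miss, prune
        N20 x:[49,54] y:[49,103/2] z:[51,57] -> hit [51,103/2], descend [9, 11]
          N9 x:[52,54] y:[49,103/2] z:[51,54] -> miss, prune
          N11 x:[49,51] y:[49,99/2] z:[52,57] -> miss, prune
      N8 x:[93/2,101/2] y:[87/2,46] z:[41,63] -> miss, prune
    N22 x:[47,107/2] y:[65/2,41] z:[52,74] -> miss, prune
  N7 x:[36,47] y:[31,91/2] z:[40,67] -> hit [40,91/2], descend [4, 10]
    N4 x:[38,47] y:[39,91/2] z:[40,63] -> hit [40,91/2], descend [16, 19]
      N16 x:[38,47] y:[39,85/2] z:[40,49] -> hit [40,85/2] leaf, test {P1(miss), P9@t=40}
      N19 x:[39,83/2] y:[87/2,91/2] z:[62,63] -> miss, prune
    N10 x:[36,85/2] y:[31,36] z:[40,67] -> miss, prune

Visited [0, 6, 17, 2, 15, 20, 9, 11, 8, 22, 7, 4, 16, 19, 10]. Tests: 15 box, 1 leaf. Nearest: P9.

== RESULT ==
15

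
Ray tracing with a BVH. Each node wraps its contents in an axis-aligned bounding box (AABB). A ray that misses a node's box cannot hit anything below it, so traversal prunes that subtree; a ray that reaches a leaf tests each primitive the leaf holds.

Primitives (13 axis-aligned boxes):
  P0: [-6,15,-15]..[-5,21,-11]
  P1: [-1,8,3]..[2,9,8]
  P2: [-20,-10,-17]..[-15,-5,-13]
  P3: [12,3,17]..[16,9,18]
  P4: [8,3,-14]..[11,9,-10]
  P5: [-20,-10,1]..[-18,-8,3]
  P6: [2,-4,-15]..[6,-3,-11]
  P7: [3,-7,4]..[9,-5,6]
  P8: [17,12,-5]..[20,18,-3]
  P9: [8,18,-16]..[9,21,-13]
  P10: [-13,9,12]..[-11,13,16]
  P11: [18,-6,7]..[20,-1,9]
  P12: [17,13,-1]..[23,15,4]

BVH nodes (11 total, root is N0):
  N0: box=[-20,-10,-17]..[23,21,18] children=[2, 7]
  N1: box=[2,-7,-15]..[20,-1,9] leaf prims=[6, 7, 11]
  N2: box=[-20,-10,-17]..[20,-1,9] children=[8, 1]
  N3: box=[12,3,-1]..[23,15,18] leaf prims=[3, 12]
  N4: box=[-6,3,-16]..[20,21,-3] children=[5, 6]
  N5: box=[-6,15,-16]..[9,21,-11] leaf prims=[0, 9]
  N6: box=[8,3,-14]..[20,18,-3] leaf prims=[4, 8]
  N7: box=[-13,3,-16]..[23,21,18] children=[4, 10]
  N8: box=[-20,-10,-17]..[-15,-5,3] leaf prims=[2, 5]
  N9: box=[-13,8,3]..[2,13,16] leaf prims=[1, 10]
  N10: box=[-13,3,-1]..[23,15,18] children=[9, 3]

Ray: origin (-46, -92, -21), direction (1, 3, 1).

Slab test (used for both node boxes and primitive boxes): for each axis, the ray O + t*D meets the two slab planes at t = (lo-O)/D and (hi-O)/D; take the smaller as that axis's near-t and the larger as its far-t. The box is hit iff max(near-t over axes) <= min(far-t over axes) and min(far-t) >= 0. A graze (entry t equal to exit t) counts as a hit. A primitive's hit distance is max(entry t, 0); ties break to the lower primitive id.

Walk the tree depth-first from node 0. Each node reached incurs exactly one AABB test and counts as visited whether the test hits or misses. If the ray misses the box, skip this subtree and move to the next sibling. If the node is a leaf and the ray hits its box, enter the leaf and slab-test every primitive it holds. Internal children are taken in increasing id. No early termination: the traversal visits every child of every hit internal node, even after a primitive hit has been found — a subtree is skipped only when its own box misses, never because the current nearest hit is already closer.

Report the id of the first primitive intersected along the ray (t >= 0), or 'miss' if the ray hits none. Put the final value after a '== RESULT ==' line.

Trace the traversal:
N0 x:[26,69] y:[82/3,113/3] z:[4,39] -> hit [82/3,113/3], descend [2, 7]
  N2 x:[26,66] y:[82/3,91/3] z:[4,30] -> hit [82/3,30], descend [1, 8]
    N1 x:[48,66] y:[85/3,91/3] z:[6,30] -> miss, prune
    N8 x:[26,31] y:[82/3,29] z:[4,24] -> miss, prune
  N7 x:[33,69] y:[95/3,113/3] z:[5,39] -> hit [33,113/3], descend [4, 10]
    N4 x:[40,66] y:[95/3,113/3] z:[5,18] -> miss, prune
    N10 x:[33,69] y:[95/3,107/3] z:[20,39] -> hit [33,107/3], descend [3, 9]
      N3 x:[58,69] y:[95/3,107/3] z:[20,39] -> miss, prune
      N9 x:[33,48] y:[100/3,35] z:[24,37] -> hit [100/3,35] leaf, test {P1(miss), P10@t=101/3}

9 AABB tests over nodes [0, 2, 1, 8, 7, 4, 10, 3, 9]; 1 leaf entered; closest P10.

== RESULT ==
10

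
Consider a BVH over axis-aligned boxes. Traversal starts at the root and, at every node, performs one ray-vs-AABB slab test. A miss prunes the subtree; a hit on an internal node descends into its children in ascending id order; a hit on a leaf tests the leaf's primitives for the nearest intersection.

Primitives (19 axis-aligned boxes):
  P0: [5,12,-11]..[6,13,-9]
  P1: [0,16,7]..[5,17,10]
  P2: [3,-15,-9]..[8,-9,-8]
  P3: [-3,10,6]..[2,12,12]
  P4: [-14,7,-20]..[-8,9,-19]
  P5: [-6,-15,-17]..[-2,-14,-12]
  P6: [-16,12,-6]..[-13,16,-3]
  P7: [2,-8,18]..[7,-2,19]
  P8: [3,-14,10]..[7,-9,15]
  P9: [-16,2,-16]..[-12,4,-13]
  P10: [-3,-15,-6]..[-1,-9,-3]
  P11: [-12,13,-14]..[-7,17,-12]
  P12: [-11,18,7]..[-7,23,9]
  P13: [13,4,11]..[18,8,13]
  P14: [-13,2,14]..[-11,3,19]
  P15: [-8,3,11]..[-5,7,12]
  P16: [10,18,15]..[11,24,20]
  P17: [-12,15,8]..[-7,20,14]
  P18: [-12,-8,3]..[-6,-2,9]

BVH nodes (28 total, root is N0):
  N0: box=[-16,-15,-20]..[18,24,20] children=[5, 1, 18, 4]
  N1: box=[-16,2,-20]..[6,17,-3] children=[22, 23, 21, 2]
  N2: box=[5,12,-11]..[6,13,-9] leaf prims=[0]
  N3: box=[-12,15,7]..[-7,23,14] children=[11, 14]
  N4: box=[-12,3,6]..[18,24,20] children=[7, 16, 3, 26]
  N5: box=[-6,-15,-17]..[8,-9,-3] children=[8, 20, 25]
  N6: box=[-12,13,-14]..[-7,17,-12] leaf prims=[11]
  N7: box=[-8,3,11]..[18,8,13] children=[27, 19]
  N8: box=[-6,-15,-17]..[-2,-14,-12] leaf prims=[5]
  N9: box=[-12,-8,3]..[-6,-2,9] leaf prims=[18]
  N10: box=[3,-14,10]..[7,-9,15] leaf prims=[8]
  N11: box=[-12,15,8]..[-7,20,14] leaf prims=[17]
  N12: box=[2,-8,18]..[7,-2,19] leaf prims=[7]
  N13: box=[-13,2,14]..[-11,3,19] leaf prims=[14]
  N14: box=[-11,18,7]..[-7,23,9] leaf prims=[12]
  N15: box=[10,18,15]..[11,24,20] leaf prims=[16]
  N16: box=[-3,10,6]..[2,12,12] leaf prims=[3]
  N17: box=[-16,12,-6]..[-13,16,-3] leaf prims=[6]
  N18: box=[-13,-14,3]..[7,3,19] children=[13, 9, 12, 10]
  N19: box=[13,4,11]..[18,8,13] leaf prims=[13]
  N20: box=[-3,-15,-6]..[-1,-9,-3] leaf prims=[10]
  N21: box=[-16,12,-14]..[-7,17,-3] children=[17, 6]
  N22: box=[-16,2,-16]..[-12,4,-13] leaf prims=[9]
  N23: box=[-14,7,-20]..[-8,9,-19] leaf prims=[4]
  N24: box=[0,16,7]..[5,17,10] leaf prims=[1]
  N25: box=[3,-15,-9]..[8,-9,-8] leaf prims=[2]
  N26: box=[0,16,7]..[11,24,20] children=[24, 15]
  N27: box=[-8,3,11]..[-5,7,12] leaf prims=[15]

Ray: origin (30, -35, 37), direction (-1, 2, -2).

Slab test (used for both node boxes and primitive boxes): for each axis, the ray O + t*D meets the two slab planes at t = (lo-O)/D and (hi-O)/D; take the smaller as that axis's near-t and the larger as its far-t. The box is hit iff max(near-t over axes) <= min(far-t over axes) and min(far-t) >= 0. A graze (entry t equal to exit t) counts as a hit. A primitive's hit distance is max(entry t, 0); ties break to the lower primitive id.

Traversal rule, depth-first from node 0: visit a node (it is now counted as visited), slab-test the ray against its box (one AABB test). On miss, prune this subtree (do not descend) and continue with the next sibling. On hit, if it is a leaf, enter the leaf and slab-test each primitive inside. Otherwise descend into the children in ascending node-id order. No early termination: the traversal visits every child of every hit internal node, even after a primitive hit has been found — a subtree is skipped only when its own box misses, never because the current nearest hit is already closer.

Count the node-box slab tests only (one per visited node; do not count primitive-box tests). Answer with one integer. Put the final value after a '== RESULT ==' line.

Trace the traversal:
N0 x:[12,46] y:[10,59/2] z:[17/2,57/2] -> hit [12,57/2], descend [1, 4, 5, 18]
  N1 x:[24,46] y:[37/2,26] z:[20,57/2] -> hit [24,26], descend [2, 21, 22, 23]
    N2 x:[24,25] y:[47/2,24] z:[23,24] -> hit [24,24] leaf, test {P0@t=24}
    N21 x:[37,46] y:[47/2,26] z:[20,51/2] -> miss, prune
    N22 x:[42,46] y:[37/2,39/2] z:[25,53/2] -> miss, prune
    N23 x:[38,44] y:[21,22] z:[28,57/2] -> miss, prune
  N4 x:[12,42] y:[19,59/2] z:[17/2,31/2] -> miss, prune
  N5 x:[22,36] y:[10,13] z:[20,27] -> miss, prune
  N18 x:[23,43] y:[21/2,19] z:[9,17] -> miss, prune

Visited [0, 1, 2, 21, 22, 23, 4, 5, 18]. Tests: 9 box, 1 leaf. Nearest: P0.

== RESULT ==
9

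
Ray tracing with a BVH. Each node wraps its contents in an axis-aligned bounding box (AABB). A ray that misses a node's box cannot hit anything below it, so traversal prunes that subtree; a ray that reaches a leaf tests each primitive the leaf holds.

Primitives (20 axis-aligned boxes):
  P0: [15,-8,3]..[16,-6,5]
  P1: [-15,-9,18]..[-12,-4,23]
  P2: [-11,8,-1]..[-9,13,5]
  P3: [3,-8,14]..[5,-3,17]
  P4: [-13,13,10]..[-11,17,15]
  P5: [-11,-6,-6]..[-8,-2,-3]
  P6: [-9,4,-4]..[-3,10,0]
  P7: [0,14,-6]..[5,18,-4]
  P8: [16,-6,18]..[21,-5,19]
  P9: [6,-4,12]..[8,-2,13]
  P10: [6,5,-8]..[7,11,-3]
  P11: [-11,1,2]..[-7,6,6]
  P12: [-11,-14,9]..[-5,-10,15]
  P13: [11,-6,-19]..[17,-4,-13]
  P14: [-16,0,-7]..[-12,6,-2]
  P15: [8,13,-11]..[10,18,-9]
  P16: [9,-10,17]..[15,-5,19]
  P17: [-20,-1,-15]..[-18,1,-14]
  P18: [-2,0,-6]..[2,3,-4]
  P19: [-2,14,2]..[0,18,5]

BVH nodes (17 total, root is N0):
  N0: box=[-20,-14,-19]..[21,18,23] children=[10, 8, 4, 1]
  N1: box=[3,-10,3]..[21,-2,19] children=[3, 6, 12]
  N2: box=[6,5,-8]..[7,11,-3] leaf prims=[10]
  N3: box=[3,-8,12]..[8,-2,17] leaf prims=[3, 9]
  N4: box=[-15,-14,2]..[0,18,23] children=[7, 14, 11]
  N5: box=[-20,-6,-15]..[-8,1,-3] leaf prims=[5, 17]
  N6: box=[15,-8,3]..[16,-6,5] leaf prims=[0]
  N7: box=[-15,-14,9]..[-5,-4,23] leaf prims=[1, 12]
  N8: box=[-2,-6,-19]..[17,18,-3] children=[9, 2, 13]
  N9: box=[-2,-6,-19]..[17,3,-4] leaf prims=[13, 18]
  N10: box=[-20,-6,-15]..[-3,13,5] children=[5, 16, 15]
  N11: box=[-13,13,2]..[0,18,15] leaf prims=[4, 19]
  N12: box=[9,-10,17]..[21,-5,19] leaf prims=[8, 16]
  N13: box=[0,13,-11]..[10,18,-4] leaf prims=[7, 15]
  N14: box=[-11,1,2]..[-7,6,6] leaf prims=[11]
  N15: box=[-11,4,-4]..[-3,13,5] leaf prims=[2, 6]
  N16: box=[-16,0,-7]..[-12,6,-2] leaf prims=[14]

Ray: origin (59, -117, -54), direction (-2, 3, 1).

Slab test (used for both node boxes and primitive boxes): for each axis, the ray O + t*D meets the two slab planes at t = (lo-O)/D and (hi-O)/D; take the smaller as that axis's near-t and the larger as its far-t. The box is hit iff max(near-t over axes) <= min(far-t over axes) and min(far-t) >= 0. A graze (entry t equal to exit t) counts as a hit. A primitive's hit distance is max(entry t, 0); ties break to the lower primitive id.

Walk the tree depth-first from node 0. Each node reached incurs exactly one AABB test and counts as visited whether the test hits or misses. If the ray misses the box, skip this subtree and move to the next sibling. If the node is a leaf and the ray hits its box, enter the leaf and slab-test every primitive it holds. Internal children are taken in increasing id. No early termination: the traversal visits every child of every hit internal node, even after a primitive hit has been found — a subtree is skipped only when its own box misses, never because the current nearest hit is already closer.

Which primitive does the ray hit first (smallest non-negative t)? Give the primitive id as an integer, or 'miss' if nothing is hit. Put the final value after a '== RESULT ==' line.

Walk:
N0 x:[19,79/2] y:[103/3,45] z:[35,77] -> hit [35,79/2], descend [1, 4, 8, 10]
  N1 x:[19,28] y:[107/3,115/3] z:[57,73] -> miss, prune
  N4 x:[59/2,37] y:[103/3,45] z:[56,77] -> miss, prune
  N8 x:[21,61/2] y:[37,45] z:[35,51] -> miss, prune
  N10 x:[31,79/2] y:[37,130/3] z:[39,59] -> hit [39,79/2], descend [5, 15, 16]
    N5 x:[67/2,79/2] y:[37,118/3] z:[39,51] -> hit [39,118/3] leaf, test {P5(miss), P17@t=39}
    N15 x:[31,35] y:[121/3,130/3] z:[50,59] -> miss, prune
    N16 x:[71/2,75/2] y:[39,41] z:[47,52] -> miss, prune

Visited [0, 1, 4, 8, 10, 5, 15, 16]. Tests: 8 box, 1 leaf. Nearest: P17.

== RESULT ==
17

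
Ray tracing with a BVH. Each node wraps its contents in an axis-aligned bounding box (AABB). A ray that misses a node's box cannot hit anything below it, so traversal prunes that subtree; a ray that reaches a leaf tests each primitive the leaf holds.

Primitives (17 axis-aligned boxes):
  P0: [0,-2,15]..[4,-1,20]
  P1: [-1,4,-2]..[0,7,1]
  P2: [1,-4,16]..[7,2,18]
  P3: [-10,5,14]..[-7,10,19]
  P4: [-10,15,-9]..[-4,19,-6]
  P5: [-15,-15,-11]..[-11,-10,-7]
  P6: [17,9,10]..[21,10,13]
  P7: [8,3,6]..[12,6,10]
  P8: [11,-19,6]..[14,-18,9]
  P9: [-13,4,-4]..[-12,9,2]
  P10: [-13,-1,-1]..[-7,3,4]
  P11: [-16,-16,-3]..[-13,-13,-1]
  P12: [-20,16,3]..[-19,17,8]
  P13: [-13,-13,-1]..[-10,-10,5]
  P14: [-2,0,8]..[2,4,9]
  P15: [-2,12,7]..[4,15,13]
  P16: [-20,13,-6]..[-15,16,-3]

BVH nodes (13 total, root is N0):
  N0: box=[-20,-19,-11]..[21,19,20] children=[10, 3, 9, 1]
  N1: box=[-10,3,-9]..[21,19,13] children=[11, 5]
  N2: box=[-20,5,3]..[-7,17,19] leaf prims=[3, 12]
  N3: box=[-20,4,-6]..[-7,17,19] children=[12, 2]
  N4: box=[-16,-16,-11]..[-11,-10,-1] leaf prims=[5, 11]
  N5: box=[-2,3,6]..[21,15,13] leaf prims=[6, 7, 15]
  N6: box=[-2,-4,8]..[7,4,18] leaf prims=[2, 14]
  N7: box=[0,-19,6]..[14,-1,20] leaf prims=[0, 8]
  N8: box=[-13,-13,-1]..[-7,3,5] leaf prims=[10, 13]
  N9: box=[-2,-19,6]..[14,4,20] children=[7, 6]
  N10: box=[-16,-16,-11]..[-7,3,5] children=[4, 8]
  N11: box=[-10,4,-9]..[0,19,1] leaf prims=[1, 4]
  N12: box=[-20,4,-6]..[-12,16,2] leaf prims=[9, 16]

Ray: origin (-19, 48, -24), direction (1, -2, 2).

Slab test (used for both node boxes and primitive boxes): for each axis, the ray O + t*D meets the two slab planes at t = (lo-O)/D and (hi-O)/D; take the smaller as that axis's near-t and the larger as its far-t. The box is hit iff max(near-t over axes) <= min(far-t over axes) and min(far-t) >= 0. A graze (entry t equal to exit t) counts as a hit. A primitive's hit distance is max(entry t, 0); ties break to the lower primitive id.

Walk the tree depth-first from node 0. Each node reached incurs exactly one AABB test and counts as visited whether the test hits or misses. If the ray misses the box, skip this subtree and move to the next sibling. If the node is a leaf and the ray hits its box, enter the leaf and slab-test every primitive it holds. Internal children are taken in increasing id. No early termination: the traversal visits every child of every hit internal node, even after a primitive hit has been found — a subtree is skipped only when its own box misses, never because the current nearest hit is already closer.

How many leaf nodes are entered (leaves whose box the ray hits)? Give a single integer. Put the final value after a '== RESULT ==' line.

Traverse from the root:
N0 x:[-1,40] y:[29/2,67/2] z:[13/2,22] -> hit [29/2,22], descend [1, 3, 9, 10]
  N1 x:[9,40] y:[29/2,45/2] z:[15/2,37/2] -> hit [29/2,37/2], descend [5, 11]
    N5 x:[17,40] y:[33/2,45/2] z:[15,37/2] -> hit [17,37/2] leaf, test {P6(miss), P7(miss), P15@t=17}
    N11 x:[9,19] y:[29/2,22] z:[15/2,25/2] -> miss, prune
  N3 x:[-1,12] y:[31/2,22] z:[9,43/2] -> miss, prune
  N9 x:[17,33] y:[22,67/2] z:[15,22] -> hit [22,22], descend [6, 7]
    N6 x:[17,26] y:[22,26] z:[16,21] -> miss, prune
    N7 x:[19,33] y:[49/2,67/2] z:[15,22] -> miss, prune
  N10 x:[3,12] y:[45/2,32] z:[13/2,29/2] -> miss, prune

Visited [0, 1, 5, 11, 3, 9, 6, 7, 10]. Tests: 9 box, 1 leaf. Nearest: P15.

== RESULT ==
1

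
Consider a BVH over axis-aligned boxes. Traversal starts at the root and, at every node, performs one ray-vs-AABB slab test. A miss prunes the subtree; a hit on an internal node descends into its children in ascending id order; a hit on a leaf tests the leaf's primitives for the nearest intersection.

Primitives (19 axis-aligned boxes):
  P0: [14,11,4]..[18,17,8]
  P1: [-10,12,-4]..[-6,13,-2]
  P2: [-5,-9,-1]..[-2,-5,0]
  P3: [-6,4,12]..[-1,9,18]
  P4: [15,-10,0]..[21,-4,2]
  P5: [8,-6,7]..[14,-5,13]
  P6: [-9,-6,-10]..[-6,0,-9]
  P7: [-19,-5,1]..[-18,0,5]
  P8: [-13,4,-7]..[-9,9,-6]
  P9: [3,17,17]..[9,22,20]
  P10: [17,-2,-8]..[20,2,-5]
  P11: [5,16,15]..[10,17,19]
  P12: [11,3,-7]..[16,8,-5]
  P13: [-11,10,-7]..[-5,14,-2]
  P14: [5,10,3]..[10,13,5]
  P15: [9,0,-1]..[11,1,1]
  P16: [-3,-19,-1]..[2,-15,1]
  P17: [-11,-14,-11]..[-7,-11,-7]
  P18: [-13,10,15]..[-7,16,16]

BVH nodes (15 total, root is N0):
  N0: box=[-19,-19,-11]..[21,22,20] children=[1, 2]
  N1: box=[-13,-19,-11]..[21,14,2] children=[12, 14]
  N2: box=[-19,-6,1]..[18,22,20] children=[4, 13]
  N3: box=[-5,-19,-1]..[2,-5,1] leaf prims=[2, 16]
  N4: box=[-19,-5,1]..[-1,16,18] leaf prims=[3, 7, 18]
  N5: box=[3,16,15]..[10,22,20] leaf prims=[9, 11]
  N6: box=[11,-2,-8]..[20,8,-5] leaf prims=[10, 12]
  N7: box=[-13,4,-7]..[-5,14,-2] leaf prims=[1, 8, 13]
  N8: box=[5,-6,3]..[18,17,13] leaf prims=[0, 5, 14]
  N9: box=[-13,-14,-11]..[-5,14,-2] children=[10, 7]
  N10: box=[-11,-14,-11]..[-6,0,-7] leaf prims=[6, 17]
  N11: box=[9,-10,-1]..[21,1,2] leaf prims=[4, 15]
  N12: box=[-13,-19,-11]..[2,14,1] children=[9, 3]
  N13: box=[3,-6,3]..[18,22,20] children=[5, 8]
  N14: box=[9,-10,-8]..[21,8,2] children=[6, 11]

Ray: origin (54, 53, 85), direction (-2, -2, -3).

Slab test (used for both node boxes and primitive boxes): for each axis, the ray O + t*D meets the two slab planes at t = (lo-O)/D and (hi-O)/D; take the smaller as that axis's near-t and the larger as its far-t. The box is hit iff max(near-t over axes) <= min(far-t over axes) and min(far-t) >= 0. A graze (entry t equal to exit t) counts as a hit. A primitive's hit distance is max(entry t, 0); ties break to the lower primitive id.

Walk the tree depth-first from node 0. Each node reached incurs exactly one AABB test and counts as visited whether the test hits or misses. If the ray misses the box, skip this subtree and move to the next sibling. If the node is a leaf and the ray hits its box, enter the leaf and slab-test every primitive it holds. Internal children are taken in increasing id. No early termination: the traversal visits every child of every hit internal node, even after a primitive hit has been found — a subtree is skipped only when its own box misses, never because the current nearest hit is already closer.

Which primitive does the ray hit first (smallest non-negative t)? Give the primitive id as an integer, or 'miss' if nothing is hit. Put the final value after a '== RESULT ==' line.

Trace the traversal:
N0 x:[33/2,73/2] y:[31/2,36] z:[65/3,32] -> hit [65/3,32], descend [1, 2]
  N1 x:[33/2,67/2] y:[39/2,36] z:[83/3,32] -> hit [83/3,32], descend [12, 14]
    N12 x:[26,67/2] y:[39/2,36] z:[28,32] -> hit [28,32], descend [3, 9]
      N3 x:[26,59/2] y:[29,36] z:[28,86/3] -> miss, prune
      N9 x:[59/2,67/2] y:[39/2,67/2] z:[29,32] -> hit [59/2,32], descend [7, 10]
        N7 x:[59/2,67/2] y:[39/2,49/2] z:[29,92/3] -> miss, prune
        N10 x:[30,65/2] y:[53/2,67/2] z:[92/3,32] -> hit [92/3,32] leaf, test {P6(miss), P17@t=32}
    N14 x:[33/2,45/2] y:[45/2,63/2] z:[83/3,31] -> miss, prune
  N2 x:[18,73/2] y:[31/2,59/2] z:[65/3,28] -> hit [65/3,28], descend [4, 13]
    N4 x:[55/2,73/2] y:[37/2,29] z:[67/3,28] -> hit [55/2,28] leaf, test {P3(miss), P7(miss), P18(miss)}
    N13 x:[18,51/2] y:[31/2,59/2] z:[65/3,82/3] -> hit [65/3,51/2], descend [5, 8]
      N5 x:[22,51/2] y:[31/2,37/2] z:[65/3,70/3] -> miss, prune
      N8 x:[18,49/2] y:[18,59/2] z:[24,82/3] -> hit [24,49/2] leaf, test {P0(miss), P5(miss), P14(miss)}

order=[0, 1, 12, 3, 9, 7, 10, 14, 2, 4, 13, 5, 8]  |boxes|=13  |leaves|=3  hit=P17

== RESULT ==
17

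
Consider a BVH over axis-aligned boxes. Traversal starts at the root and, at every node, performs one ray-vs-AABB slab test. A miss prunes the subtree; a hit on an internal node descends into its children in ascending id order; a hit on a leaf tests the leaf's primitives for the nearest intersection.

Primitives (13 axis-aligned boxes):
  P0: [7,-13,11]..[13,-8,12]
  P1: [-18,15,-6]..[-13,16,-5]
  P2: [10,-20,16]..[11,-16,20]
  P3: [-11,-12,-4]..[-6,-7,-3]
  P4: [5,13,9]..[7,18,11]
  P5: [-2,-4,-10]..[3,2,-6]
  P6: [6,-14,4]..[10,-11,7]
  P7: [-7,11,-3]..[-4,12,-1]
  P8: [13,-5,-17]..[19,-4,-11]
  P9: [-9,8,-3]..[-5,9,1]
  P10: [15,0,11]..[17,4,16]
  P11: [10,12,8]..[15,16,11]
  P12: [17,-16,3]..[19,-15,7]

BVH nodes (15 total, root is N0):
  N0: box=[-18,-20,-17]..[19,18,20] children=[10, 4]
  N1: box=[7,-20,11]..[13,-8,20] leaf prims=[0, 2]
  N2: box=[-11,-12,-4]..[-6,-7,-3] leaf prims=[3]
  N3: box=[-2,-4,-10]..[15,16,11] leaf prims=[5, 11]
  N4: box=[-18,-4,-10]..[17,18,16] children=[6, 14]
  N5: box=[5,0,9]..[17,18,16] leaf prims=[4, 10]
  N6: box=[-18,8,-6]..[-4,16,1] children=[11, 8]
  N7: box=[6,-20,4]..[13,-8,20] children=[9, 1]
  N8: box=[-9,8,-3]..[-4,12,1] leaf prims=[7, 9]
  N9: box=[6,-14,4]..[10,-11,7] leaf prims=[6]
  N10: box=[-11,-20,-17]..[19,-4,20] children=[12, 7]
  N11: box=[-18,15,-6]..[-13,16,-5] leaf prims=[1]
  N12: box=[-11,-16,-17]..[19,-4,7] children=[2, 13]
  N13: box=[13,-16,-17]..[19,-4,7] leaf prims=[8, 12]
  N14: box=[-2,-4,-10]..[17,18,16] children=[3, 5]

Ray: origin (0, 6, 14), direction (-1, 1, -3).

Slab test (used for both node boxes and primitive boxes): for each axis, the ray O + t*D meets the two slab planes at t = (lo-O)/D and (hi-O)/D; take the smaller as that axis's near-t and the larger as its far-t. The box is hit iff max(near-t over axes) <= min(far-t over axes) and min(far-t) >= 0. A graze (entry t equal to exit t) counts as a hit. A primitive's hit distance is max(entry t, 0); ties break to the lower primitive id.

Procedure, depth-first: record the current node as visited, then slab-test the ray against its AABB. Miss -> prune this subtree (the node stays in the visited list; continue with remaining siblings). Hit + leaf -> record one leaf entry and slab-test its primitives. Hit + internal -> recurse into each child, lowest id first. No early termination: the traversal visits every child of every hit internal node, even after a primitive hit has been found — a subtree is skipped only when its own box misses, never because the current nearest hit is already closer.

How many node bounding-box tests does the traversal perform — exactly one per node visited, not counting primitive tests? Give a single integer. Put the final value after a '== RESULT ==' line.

Trace the traversal:
N0 x:[-19,18] y:[-26,12] z:[-2,31/3] -> hit [-2,31/3], descend [4, 10]
  N4 x:[-17,18] y:[-10,12] z:[-2/3,8] -> hit [-2/3,8], descend [6, 14]
    N6 x:[4,18] y:[2,10] z:[13/3,20/3] -> hit [13/3,20/3], descend [8, 11]
      N8 x:[4,9] y:[2,6] z:[13/3,17/3] -> hit [13/3,17/3] leaf, test {P7@t=5, P9(miss)}
      N11 x:[13,18] y:[9,10] z:[19/3,20/3] -> miss, prune
    N14 x:[-17,2] y:[-10,12] z:[-2/3,8] -> hit [-2/3,2], descend [3, 5]
      N3 x:[-15,2] y:[-10,10] z:[1,8] -> hit [1,2] leaf, test {P5(miss), P11(miss)}
      N5 x:[-17,-5] y:[-6,12] z:[-2/3,5/3] -> miss, prune
  N10 x:[-19,11] y:[-26,-10] z:[-2,31/3] -> miss, prune

Visited [0, 4, 6, 8, 11, 14, 3, 5, 10]. Tests: 9 box, 2 leaf. Nearest: P7.

== RESULT ==
9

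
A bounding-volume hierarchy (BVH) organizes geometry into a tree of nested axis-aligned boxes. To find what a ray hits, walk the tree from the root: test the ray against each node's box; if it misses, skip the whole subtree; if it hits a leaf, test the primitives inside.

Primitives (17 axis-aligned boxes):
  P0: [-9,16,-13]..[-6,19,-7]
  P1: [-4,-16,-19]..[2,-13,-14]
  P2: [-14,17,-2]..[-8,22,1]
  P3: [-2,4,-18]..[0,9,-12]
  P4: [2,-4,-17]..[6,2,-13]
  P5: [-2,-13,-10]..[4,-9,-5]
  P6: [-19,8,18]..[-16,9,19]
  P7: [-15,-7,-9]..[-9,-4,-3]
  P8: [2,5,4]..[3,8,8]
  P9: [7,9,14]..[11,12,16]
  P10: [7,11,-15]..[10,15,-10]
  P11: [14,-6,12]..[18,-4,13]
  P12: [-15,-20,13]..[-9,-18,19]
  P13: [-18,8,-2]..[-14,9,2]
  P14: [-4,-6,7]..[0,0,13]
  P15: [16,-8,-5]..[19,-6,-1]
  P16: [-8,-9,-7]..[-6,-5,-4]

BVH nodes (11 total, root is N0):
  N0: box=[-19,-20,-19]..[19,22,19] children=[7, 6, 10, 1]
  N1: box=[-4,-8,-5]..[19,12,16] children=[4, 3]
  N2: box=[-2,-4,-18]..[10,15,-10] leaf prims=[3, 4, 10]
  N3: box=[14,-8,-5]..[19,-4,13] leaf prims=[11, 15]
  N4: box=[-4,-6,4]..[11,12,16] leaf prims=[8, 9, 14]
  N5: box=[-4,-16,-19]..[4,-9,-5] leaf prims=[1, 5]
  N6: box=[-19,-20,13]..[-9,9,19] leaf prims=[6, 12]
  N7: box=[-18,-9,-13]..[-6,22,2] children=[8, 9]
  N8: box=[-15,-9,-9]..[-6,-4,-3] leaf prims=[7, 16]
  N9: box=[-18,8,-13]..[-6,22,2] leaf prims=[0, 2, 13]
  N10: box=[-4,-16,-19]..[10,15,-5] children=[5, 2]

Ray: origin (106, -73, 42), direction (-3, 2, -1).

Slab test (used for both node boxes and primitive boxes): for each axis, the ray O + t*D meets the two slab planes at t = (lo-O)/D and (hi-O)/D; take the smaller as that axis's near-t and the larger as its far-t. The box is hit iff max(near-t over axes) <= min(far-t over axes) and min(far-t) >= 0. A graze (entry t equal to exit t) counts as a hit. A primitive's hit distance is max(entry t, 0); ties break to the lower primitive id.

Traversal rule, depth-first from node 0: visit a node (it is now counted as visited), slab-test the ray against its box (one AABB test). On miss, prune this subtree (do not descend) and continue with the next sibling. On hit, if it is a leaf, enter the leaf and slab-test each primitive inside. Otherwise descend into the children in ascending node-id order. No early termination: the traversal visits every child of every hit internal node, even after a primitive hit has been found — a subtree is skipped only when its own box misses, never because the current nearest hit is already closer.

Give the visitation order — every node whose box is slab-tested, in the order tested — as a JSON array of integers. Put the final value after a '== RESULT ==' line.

Traverse from the root:
N0 x:[29,125/3] y:[53/2,95/2] z:[23,61] -> hit [29,125/3], descend [1, 6, 7, 10]
  N1 x:[29,110/3] y:[65/2,85/2] z:[26,47] -> hit [65/2,110/3], descend [3, 4]
    N3 x:[29,92/3] y:[65/2,69/2] z:[29,47] -> miss, prune
    N4 x:[95/3,110/3] y:[67/2,85/2] z:[26,38] -> hit [67/2,110/3] leaf, test {P8(miss), P9(miss), P14(miss)}
  N6 x:[115/3,125/3] y:[53/2,41] z:[23,29] -> miss, prune
  N7 x:[112/3,124/3] y:[32,95/2] z:[40,55] -> hit [40,124/3], descend [8, 9]
    N8 x:[112/3,121/3] y:[32,69/2] z:[45,51] -> miss, prune
    N9 x:[112/3,124/3] y:[81/2,95/2] z:[40,55] -> hit [81/2,124/3] leaf, test {P0(miss), P2(miss), P13@t=81/2}
  N10 x:[32,110/3] y:[57/2,44] z:[47,61] -> miss, prune

9 AABB tests over nodes [0, 1, 3, 4, 6, 7, 8, 9, 10]; 2 leaves entered; closest P13.

== RESULT ==
[0, 1, 3, 4, 6, 7, 8, 9, 10]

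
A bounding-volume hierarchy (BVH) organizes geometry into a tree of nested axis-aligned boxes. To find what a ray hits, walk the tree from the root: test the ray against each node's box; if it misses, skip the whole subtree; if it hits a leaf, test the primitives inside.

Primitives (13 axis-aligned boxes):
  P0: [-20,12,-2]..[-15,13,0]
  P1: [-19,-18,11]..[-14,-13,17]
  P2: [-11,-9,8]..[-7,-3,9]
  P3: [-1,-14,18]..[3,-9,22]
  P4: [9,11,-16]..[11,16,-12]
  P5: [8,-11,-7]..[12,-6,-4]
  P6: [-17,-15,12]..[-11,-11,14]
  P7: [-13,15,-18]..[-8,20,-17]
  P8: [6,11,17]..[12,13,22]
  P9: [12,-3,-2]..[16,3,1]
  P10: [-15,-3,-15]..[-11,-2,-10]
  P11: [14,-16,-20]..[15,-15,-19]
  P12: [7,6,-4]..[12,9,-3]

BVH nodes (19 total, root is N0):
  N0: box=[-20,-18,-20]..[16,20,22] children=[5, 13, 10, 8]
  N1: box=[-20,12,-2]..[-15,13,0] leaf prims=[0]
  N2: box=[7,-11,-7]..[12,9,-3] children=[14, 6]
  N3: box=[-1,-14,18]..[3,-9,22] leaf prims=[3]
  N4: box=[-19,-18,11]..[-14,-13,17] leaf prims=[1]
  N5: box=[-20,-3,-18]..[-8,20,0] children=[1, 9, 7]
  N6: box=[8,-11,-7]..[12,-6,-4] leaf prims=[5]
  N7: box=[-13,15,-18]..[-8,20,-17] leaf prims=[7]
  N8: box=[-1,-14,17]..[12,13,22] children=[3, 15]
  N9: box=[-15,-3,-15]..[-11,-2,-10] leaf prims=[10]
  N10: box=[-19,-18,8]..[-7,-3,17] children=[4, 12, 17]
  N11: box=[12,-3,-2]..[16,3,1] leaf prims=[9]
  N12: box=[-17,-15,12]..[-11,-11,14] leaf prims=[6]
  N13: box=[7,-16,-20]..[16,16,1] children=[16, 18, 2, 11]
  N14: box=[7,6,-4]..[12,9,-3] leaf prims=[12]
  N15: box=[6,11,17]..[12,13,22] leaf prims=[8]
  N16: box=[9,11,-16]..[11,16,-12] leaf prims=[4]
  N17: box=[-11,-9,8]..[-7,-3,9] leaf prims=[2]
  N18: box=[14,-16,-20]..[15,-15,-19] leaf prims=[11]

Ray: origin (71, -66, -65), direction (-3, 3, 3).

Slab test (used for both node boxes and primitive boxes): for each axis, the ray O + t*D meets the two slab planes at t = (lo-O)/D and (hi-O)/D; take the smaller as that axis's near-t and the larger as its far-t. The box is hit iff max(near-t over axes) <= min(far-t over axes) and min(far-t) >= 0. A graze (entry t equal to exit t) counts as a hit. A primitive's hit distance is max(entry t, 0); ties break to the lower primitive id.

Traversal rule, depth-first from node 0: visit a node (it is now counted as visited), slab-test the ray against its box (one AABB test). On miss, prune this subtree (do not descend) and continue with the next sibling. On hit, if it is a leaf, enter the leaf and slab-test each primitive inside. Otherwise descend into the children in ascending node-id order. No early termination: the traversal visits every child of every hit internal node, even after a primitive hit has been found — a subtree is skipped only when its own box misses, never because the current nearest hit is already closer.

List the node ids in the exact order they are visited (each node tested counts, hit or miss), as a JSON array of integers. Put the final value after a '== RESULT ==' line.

Traverse from the root:
N0 x:[55/3,91/3] y:[16,86/3] z:[15,29] -> hit [55/3,86/3], descend [5, 8, 10, 13]
  N5 x:[79/3,91/3] y:[21,86/3] z:[47/3,65/3] -> miss, prune
  N8 x:[59/3,24] y:[52/3,79/3] z:[82/3,29] -> miss, prune
  N10 x:[26,30] y:[16,21] z:[73/3,82/3] -> miss, prune
  N13 x:[55/3,64/3] y:[50/3,82/3] z:[15,22] -> hit [55/3,64/3], descend [2, 11, 16, 18]
    N2 x:[59/3,64/3] y:[55/3,25] z:[58/3,62/3] -> hit [59/3,62/3], descend [6, 14]
      N6 x:[59/3,21] y:[55/3,20] z:[58/3,61/3] -> hit [59/3,20] leaf, test {P5@t=59/3}
      N14 x:[59/3,64/3] y:[24,25] z:[61/3,62/3] -> miss, prune
    N11 x:[55/3,59/3] y:[21,23] z:[21,22] -> miss, prune
    N16 x:[20,62/3] y:[77/3,82/3] z:[49/3,53/3] -> miss, prune
    N18 x:[56/3,19] y:[50/3,17] z:[15,46/3] -> miss, prune

Summary -> nodes [0, 5, 8, 10, 13, 2, 6, 14, 11, 16, 18]; box-tests=11; leaf-entries=1; first=P5

== RESULT ==
[0, 5, 8, 10, 13, 2, 6, 14, 11, 16, 18]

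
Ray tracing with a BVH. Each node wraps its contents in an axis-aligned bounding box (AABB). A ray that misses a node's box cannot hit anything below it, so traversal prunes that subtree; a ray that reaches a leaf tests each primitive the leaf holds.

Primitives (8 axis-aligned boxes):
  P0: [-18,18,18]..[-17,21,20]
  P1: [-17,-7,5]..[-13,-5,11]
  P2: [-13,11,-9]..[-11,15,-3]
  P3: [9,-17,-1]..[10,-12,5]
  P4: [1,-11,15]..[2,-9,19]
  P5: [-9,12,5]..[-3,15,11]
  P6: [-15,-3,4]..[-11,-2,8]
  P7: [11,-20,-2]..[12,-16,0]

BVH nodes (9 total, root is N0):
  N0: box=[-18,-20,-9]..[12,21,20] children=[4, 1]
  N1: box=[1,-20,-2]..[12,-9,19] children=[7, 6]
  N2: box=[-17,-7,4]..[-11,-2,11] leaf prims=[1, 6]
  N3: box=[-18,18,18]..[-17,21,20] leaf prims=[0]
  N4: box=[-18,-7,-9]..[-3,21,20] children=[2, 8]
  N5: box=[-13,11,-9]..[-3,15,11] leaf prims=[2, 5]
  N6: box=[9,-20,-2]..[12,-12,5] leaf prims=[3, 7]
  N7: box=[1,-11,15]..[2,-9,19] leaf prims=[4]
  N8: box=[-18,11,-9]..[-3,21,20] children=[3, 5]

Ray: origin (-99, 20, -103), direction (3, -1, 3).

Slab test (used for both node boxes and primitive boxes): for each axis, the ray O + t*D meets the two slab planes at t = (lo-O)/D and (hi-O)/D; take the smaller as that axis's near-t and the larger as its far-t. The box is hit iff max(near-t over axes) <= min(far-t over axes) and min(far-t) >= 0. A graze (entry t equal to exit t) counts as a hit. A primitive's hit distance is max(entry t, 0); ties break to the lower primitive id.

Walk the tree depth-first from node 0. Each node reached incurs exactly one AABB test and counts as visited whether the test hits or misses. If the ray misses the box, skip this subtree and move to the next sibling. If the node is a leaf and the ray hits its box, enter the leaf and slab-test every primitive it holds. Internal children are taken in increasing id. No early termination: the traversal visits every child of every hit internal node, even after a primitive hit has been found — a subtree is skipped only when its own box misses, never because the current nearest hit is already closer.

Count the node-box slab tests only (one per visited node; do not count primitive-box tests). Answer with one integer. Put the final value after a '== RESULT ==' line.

Walk:
N0 x:[27,37] y:[-1,40] z:[94/3,41] -> hit [94/3,37], descend [1, 4]
  N1 x:[100/3,37] y:[29,40] z:[101/3,122/3] -> hit [101/3,37], descend [6, 7]
    N6 x:[36,37] y:[32,40] z:[101/3,36] -> hit [36,36] leaf, test {P3@t=36, P7(miss)}
    N7 x:[100/3,101/3] y:[29,31] z:[118/3,122/3] -> miss, prune
  N4 x:[27,32] y:[-1,27] z:[94/3,41] -> miss, prune

5 AABB tests over nodes [0, 1, 6, 7, 4]; 1 leaf entered; closest P3.

== RESULT ==
5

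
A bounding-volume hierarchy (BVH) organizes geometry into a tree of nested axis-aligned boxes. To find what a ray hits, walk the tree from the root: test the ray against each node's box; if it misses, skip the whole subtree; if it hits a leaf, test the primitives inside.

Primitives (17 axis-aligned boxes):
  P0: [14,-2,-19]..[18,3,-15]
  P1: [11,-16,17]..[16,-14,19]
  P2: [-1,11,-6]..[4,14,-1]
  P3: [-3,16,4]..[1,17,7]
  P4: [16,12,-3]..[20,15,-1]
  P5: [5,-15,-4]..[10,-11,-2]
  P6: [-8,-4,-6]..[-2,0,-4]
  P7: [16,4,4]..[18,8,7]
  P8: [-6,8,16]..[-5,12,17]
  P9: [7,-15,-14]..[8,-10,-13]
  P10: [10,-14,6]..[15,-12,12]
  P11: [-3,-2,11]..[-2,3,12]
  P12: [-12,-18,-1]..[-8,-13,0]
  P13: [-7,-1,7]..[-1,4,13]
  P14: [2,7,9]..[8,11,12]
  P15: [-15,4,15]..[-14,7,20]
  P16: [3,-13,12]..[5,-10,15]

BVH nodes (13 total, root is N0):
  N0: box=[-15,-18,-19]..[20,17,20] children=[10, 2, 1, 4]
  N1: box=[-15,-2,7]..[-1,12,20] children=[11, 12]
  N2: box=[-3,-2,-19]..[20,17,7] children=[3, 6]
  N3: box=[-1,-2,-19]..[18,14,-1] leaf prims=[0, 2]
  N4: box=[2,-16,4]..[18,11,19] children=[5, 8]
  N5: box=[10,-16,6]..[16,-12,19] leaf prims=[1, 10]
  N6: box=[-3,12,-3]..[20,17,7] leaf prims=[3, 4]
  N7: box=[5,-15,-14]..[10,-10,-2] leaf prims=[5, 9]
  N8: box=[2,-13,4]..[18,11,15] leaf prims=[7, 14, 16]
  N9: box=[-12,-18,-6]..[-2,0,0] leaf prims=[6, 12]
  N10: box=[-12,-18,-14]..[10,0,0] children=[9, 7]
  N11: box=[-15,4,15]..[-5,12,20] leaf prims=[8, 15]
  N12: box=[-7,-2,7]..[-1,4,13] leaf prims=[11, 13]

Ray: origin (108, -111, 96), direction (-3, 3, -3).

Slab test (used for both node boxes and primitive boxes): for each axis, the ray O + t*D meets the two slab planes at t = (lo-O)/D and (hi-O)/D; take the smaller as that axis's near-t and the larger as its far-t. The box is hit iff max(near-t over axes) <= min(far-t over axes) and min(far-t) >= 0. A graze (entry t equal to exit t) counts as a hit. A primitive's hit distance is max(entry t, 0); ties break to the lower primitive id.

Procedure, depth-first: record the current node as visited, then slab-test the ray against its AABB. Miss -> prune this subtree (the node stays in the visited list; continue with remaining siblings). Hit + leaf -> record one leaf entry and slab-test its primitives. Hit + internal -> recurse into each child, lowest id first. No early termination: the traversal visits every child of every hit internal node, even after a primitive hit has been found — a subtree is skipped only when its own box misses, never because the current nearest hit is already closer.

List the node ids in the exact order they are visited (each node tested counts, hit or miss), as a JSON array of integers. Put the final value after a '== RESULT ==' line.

Trace the traversal:
N0 x:[88/3,41] y:[31,128/3] z:[76/3,115/3] -> hit [31,115/3], descend [1, 2, 4, 10]
  N1 x:[109/3,41] y:[109/3,41] z:[76/3,89/3] -> miss, prune
  N2 x:[88/3,37] y:[109/3,128/3] z:[89/3,115/3] -> hit [109/3,37], descend [3, 6]
    N3 x:[30,109/3] y:[109/3,125/3] z:[97/3,115/3] -> hit [109/3,109/3] leaf, test {P0(miss), P2(miss)}
    N6 x:[88/3,37] y:[41,128/3] z:[89/3,33] -> miss, prune
  N4 x:[30,106/3] y:[95/3,122/3] z:[77/3,92/3] -> miss, prune
  N10 x:[98/3,40] y:[31,37] z:[32,110/3] -> hit [98/3,110/3], descend [7, 9]
    N7 x:[98/3,103/3] y:[32,101/3] z:[98/3,110/3] -> hit [98/3,101/3] leaf, test {P5@t=98/3, P9(miss)}
    N9 x:[110/3,40] y:[31,37] z:[32,34] -> miss, prune

Visited [0, 1, 2, 3, 6, 4, 10, 7, 9]. Tests: 9 box, 2 leaf. Nearest: P5.

== RESULT ==
[0, 1, 2, 3, 6, 4, 10, 7, 9]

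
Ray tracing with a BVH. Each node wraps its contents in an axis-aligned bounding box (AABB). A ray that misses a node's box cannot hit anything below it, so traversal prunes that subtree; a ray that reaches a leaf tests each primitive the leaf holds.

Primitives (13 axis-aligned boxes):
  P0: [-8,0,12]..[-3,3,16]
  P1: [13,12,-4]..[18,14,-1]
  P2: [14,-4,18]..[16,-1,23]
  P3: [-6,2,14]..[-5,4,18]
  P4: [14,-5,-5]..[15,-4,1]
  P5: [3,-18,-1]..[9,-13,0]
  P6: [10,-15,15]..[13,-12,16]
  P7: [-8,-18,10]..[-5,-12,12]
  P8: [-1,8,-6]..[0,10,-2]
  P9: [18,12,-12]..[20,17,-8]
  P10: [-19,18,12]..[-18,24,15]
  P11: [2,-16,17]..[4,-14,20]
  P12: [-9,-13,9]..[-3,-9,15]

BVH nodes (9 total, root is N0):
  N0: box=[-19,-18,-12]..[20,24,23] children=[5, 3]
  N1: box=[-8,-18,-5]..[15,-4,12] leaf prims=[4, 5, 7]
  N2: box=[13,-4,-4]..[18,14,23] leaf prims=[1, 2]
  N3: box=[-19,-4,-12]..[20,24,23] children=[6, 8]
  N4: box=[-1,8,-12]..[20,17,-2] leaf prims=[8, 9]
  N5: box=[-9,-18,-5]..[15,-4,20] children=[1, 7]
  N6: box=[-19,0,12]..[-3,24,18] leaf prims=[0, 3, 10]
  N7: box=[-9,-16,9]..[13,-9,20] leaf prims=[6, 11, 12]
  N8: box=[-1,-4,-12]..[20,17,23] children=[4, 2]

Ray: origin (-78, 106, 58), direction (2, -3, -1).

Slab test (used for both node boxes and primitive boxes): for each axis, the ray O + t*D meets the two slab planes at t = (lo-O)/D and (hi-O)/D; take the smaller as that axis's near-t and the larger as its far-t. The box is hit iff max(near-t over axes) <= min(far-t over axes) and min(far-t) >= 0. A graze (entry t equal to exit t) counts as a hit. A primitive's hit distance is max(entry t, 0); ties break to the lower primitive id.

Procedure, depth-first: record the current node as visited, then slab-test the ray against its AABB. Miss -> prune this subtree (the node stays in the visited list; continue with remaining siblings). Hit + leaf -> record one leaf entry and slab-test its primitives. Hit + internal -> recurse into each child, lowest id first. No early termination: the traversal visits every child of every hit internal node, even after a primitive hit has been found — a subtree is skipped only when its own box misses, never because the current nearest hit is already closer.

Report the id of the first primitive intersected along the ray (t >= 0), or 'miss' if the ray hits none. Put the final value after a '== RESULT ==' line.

Walk:
N0 x:[59/2,49] y:[82/3,124/3] z:[35,70] -> hit [35,124/3], descend [3, 5]
  N3 x:[59/2,49] y:[82/3,110/3] z:[35,70] -> hit [35,110/3], descend [6, 8]
    N6 x:[59/2,75/2] y:[82/3,106/3] z:[40,46] -> miss, prune
    N8 x:[77/2,49] y:[89/3,110/3] z:[35,70] -> miss, prune
  N5 x:[69/2,93/2] y:[110/3,124/3] z:[38,63] -> hit [38,124/3], descend [1, 7]
    N1 x:[35,93/2] y:[110/3,124/3] z:[46,63] -> miss, prune
    N7 x:[69/2,91/2] y:[115/3,122/3] z:[38,49] -> hit [115/3,122/3] leaf, test {P6(miss), P11@t=40, P12(miss)}

Visited [0, 3, 6, 8, 5, 1, 7]. Tests: 7 box, 1 leaf. Nearest: P11.

== RESULT ==
11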